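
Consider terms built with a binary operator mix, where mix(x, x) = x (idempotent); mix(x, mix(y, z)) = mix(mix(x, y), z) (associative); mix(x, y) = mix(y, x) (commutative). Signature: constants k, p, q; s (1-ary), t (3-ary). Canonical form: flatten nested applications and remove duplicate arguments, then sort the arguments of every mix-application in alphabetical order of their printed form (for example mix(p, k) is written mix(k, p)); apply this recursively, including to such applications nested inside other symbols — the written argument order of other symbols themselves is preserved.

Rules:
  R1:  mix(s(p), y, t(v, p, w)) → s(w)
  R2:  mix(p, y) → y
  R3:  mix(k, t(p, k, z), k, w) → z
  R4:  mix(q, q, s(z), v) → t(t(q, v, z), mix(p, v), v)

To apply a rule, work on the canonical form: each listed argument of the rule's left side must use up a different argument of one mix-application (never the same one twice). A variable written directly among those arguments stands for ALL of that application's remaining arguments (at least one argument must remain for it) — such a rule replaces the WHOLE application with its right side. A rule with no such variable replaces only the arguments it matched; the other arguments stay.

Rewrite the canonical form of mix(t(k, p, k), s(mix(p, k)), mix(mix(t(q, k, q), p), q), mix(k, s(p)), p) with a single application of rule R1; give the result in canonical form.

Answer: s(k)

Derivation:
Canonical form:  mix(k, p, q, s(mix(k, p)), s(p), t(k, p, k), t(q, k, q))
Match R1:  consume s(p), t(k, p, k);  v := k, w := k, y := mix(k, p, q, s(mix(k, p)), t(q, k, q))
The variable takes the whole remainder — replace the entire application.
Giving:  s(k)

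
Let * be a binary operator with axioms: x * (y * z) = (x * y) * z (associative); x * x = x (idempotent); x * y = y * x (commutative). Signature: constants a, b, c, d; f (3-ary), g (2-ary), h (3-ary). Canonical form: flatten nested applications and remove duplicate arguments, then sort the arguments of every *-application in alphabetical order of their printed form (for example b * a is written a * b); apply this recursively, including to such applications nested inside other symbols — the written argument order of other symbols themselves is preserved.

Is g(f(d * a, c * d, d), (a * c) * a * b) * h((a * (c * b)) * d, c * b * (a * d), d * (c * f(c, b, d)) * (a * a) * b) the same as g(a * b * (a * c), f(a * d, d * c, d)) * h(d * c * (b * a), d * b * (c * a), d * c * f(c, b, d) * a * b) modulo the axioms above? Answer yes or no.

Left:  g(f(d * a, c * d, d), (a * c) * a * b) * h((a * (c * b)) * d, c * b * (a * d), d * (c * f(c, b, d)) * (a * a) * b)
  Canonicalize subterm:  g(f(d * a, c * d, d), (a * c) * a * b)  →  g(f(a * d, c * d, d), a * b * c)
  Simplify inside:  h((a * (c * b)) * d, c * b * (a * d), d * (c * f(c, b, d)) * (a * a) * b)  →  h(a * b * c * d, a * b * c * d, a * b * c * d * f(c, b, d))
  Sort:  g(f(a * d, c * d, d), a * b * c) * h(a * b * c * d, a * b * c * d, a * b * c * d * f(c, b, d))
Right:  g(a * b * (a * c), f(a * d, d * c, d)) * h(d * c * (b * a), d * b * (c * a), d * c * f(c, b, d) * a * b)
  Simplify inside:  g(a * b * (a * c), f(a * d, d * c, d))  →  g(a * b * c, f(a * d, c * d, d))
  Inside:  h(d * c * (b * a), d * b * (c * a), d * c * f(c, b, d) * a * b)  →  h(a * b * c * d, a * b * c * d, a * b * c * d * f(c, b, d))
  Sort:  g(a * b * c, f(a * d, c * d, d)) * h(a * b * c * d, a * b * c * d, a * b * c * d * f(c, b, d))

Answer: no — g(f(a * d, c * d, d), a * b * c) * h(a * b * c * d, a * b * c * d, a * b * c * d * f(c, b, d)) vs g(a * b * c, f(a * d, c * d, d)) * h(a * b * c * d, a * b * c * d, a * b * c * d * f(c, b, d))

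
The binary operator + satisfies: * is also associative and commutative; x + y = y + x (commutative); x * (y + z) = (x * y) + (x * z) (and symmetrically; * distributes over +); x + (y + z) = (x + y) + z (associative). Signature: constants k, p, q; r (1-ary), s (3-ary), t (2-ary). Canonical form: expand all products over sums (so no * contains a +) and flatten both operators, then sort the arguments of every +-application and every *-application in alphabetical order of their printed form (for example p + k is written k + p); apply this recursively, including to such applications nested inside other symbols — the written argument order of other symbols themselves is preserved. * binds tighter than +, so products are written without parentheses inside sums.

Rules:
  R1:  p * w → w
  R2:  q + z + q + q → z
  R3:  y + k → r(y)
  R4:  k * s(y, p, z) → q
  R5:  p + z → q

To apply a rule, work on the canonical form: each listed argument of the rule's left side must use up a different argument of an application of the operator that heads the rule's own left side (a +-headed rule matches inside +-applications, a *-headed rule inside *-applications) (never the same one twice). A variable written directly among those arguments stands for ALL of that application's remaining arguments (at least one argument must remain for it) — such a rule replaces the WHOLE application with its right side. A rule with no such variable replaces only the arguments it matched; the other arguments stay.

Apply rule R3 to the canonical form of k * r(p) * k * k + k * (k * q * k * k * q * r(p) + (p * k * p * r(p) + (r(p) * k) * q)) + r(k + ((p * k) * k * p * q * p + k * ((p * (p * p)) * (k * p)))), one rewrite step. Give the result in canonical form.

Answer: k * k * k * k * q * q * r(p) + k * k * k * r(p) + k * k * p * p * r(p) + k * k * q * r(p) + r(r(k * k * p * p * p * p + k * k * p * p * p * q))

Derivation:
Canonical form:  k * k * k * k * q * q * r(p) + k * k * k * r(p) + k * k * p * p * r(p) + k * k * q * r(p) + r(k + k * k * p * p * p * p + k * k * p * p * p * q)
Match R3:  consume k;  y := k * k * p * p * p * p + k * k * p * p * p * q
The variable takes the whole remainder — replace the entire application.
Result:  k * k * k * k * q * q * r(p) + k * k * k * r(p) + k * k * p * p * r(p) + k * k * q * r(p) + r(r(k * k * p * p * p * p + k * k * p * p * p * q))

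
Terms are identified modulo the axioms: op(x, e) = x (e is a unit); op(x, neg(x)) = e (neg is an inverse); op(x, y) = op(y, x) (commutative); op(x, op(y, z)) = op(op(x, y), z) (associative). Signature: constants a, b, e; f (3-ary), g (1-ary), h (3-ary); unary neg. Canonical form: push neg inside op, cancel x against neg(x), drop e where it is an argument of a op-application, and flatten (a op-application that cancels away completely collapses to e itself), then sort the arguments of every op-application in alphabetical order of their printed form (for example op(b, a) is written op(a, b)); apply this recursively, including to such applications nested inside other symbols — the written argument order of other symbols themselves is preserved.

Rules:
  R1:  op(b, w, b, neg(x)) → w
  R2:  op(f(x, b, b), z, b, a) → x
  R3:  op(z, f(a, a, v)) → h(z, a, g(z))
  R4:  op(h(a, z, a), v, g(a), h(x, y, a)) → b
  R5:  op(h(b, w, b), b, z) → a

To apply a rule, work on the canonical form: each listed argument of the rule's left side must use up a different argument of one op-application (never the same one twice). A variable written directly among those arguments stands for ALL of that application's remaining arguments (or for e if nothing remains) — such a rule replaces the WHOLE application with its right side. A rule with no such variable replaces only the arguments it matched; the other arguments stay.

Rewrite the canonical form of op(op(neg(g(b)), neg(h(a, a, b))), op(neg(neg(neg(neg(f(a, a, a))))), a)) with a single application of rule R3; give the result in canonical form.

Canonical form:  op(a, f(a, a, a), neg(g(b)), neg(h(a, a, b)))
Match R3:  consume f(a, a, a);  v := a, z := op(a, neg(g(b)), neg(h(a, a, b)))
The variable takes the whole remainder — replace the entire application.
Giving:  h(op(a, neg(g(b)), neg(h(a, a, b))), a, g(op(a, neg(g(b)), neg(h(a, a, b)))))

Answer: h(op(a, neg(g(b)), neg(h(a, a, b))), a, g(op(a, neg(g(b)), neg(h(a, a, b)))))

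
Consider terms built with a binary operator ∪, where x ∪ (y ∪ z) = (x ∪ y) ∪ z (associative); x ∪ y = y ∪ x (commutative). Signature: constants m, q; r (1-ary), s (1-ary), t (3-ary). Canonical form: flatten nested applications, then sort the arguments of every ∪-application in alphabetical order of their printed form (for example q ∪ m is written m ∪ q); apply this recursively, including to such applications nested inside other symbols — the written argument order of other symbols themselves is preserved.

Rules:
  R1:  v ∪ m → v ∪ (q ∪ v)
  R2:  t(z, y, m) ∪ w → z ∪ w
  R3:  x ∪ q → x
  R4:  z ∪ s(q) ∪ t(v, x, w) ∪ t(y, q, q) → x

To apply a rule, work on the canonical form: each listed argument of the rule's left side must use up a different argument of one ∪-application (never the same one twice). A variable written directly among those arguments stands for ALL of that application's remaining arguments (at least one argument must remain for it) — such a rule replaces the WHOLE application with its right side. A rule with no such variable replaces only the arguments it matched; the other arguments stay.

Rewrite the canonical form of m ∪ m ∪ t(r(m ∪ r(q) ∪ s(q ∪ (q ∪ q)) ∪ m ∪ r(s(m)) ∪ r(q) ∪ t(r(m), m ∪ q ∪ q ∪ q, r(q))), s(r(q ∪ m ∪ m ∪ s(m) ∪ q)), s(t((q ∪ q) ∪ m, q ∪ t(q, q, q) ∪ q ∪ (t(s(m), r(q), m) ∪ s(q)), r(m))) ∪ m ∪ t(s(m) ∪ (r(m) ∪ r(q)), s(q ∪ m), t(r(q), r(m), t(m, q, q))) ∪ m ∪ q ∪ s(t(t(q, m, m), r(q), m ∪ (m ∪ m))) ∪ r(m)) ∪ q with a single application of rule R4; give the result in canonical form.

Canonical form:  m ∪ m ∪ q ∪ t(r(m ∪ m ∪ r(q) ∪ r(q) ∪ r(s(m)) ∪ s(q ∪ q ∪ q) ∪ t(r(m), m ∪ q ∪ q ∪ q, r(q))), s(r(m ∪ m ∪ q ∪ q ∪ s(m))), m ∪ m ∪ q ∪ r(m) ∪ s(t(m ∪ q ∪ q, q ∪ q ∪ s(q) ∪ t(q, q, q) ∪ t(s(m), r(q), m), r(m))) ∪ s(t(t(q, m, m), r(q), m ∪ m ∪ m)) ∪ t(r(m) ∪ r(q) ∪ s(m), s(m ∪ q), t(r(q), r(m), t(m, q, q))))
R4 matches:  uses s(q), t(q, q, q), t(s(m), r(q), m);  v := s(m), w := m, x := r(q), y := q, z := q ∪ q
The extension variable absorbs all remaining arguments, so the whole application is rewritten.
Giving:  m ∪ m ∪ q ∪ t(r(m ∪ m ∪ r(q) ∪ r(q) ∪ r(s(m)) ∪ s(q ∪ q ∪ q) ∪ t(r(m), m ∪ q ∪ q ∪ q, r(q))), s(r(m ∪ m ∪ q ∪ q ∪ s(m))), m ∪ m ∪ q ∪ r(m) ∪ s(t(m ∪ q ∪ q, r(q), r(m))) ∪ s(t(t(q, m, m), r(q), m ∪ m ∪ m)) ∪ t(r(m) ∪ r(q) ∪ s(m), s(m ∪ q), t(r(q), r(m), t(m, q, q))))

Answer: m ∪ m ∪ q ∪ t(r(m ∪ m ∪ r(q) ∪ r(q) ∪ r(s(m)) ∪ s(q ∪ q ∪ q) ∪ t(r(m), m ∪ q ∪ q ∪ q, r(q))), s(r(m ∪ m ∪ q ∪ q ∪ s(m))), m ∪ m ∪ q ∪ r(m) ∪ s(t(m ∪ q ∪ q, r(q), r(m))) ∪ s(t(t(q, m, m), r(q), m ∪ m ∪ m)) ∪ t(r(m) ∪ r(q) ∪ s(m), s(m ∪ q), t(r(q), r(m), t(m, q, q))))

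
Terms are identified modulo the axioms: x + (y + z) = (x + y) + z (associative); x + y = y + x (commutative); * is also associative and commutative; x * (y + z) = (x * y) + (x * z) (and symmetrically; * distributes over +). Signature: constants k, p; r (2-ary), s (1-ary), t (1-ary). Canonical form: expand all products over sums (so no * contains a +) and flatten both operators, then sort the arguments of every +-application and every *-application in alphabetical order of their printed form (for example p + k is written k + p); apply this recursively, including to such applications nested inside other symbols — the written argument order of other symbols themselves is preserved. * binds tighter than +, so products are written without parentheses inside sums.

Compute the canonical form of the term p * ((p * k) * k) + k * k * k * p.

Answer: k * k * k * p + k * k * p * p

Derivation:
Un-nest:  k * k * p * p + k * k * k * p
Sort:  k * k * k * p + k * k * p * p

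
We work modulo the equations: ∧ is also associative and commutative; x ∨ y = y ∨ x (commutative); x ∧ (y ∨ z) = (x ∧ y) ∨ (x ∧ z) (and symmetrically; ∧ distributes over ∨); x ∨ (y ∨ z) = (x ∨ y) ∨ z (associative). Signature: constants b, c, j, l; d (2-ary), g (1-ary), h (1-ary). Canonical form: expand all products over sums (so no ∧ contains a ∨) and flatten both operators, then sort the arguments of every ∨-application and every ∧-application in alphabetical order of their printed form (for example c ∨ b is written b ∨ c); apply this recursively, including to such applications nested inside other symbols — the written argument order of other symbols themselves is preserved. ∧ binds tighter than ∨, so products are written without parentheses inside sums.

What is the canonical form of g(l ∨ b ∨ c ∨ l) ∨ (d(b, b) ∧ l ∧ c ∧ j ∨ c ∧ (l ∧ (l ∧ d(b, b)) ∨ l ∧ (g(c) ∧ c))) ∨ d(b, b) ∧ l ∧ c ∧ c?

Distribute:  g(b ∨ c ∨ l ∨ l) ∨ c ∧ d(b, b) ∧ j ∧ l ∨ c ∧ d(b, b) ∧ l ∧ l ∨ c ∧ c ∧ g(c) ∧ l ∨ c ∧ c ∧ d(b, b) ∧ l
Sort arguments:  c ∧ c ∧ d(b, b) ∧ l ∨ c ∧ c ∧ g(c) ∧ l ∨ c ∧ d(b, b) ∧ j ∧ l ∨ c ∧ d(b, b) ∧ l ∧ l ∨ g(b ∨ c ∨ l ∨ l)

Answer: c ∧ c ∧ d(b, b) ∧ l ∨ c ∧ c ∧ g(c) ∧ l ∨ c ∧ d(b, b) ∧ j ∧ l ∨ c ∧ d(b, b) ∧ l ∧ l ∨ g(b ∨ c ∨ l ∨ l)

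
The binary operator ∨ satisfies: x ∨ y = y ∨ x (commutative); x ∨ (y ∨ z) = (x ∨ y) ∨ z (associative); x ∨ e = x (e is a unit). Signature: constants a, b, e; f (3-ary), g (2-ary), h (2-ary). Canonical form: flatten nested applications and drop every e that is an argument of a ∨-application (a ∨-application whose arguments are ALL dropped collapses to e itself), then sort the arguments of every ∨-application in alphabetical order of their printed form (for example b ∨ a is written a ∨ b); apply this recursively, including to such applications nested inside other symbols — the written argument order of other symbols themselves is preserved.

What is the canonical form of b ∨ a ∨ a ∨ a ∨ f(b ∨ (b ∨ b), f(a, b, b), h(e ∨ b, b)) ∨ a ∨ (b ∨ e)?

Answer: a ∨ a ∨ a ∨ a ∨ b ∨ b ∨ f(b ∨ b ∨ b, f(a, b, b), h(b, b))

Derivation:
Merge nested applications:  b ∨ a ∨ a ∨ a ∨ f(b ∨ (b ∨ b), f(a, b, b), h(e ∨ b, b)) ∨ a ∨ b ∨ e
Simplify inside:  f(b ∨ (b ∨ b), f(a, b, b), h(e ∨ b, b))  →  f(b ∨ b ∨ b, f(a, b, b), h(b, b))
Units out:  drop e
Order the arguments:  a ∨ a ∨ a ∨ a ∨ b ∨ b ∨ f(b ∨ b ∨ b, f(a, b, b), h(b, b))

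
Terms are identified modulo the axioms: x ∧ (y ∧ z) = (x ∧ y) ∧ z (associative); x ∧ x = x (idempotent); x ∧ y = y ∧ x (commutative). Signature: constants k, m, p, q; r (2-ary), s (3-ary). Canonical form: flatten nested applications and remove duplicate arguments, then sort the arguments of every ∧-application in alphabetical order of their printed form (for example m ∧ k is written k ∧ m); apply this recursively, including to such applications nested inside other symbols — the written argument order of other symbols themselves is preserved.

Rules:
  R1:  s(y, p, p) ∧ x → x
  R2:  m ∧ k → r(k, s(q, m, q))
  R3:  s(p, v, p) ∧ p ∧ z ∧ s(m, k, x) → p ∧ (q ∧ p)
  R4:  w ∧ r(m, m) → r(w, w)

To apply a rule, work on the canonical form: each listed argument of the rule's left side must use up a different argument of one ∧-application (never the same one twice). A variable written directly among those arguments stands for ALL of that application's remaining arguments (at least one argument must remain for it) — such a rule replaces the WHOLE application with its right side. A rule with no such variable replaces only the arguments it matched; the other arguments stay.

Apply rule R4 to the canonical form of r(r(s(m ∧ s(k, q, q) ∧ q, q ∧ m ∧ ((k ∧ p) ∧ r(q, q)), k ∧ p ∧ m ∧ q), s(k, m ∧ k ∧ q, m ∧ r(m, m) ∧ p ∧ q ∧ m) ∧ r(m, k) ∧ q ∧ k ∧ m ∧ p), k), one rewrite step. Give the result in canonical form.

Answer: r(r(s(m ∧ q ∧ s(k, q, q), k ∧ m ∧ p ∧ q ∧ r(q, q), k ∧ m ∧ p ∧ q), k ∧ m ∧ p ∧ q ∧ r(m, k) ∧ s(k, k ∧ m ∧ q, r(m ∧ p ∧ q, m ∧ p ∧ q))), k)

Derivation:
Canonical form:  r(r(s(m ∧ q ∧ s(k, q, q), k ∧ m ∧ p ∧ q ∧ r(q, q), k ∧ m ∧ p ∧ q), k ∧ m ∧ p ∧ q ∧ r(m, k) ∧ s(k, k ∧ m ∧ q, m ∧ p ∧ q ∧ r(m, m))), k)
Match R4:  consume r(m, m);  w := m ∧ p ∧ q
The variable takes the whole remainder — replace the entire application.
Giving:  r(r(s(m ∧ q ∧ s(k, q, q), k ∧ m ∧ p ∧ q ∧ r(q, q), k ∧ m ∧ p ∧ q), k ∧ m ∧ p ∧ q ∧ r(m, k) ∧ s(k, k ∧ m ∧ q, r(m ∧ p ∧ q, m ∧ p ∧ q))), k)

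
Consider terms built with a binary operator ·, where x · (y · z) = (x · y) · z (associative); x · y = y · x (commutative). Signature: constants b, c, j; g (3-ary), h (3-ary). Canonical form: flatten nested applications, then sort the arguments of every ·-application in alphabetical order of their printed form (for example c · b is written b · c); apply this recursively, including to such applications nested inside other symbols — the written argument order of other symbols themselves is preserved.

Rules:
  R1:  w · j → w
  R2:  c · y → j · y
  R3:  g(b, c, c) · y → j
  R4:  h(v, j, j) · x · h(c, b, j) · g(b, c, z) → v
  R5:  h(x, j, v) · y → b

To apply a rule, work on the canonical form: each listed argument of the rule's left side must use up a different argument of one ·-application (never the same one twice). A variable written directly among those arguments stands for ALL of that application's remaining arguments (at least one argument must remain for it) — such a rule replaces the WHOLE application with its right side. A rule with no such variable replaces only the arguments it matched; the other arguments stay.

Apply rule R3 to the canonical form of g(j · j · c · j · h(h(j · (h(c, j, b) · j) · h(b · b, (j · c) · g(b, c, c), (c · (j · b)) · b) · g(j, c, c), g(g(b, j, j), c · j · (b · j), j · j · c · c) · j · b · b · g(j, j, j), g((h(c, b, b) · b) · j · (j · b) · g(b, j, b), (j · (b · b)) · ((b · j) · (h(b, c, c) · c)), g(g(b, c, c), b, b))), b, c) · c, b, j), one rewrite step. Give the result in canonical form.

Answer: g(c · c · h(h(g(j, c, c) · h(b · b, j, b · b · c · j) · h(c, j, b) · j · j, b · b · g(g(b, j, j), b · c · j · j, c · c · j · j) · g(j, j, j) · j, g(b · b · g(b, j, b) · h(c, b, b) · j · j, b · b · b · c · h(b, c, c) · j · j, g(g(b, c, c), b, b))), b, c) · j · j · j, b, j)

Derivation:
Canonical form:  g(c · c · h(h(g(j, c, c) · h(b · b, c · g(b, c, c) · j, b · b · c · j) · h(c, j, b) · j · j, b · b · g(g(b, j, j), b · c · j · j, c · c · j · j) · g(j, j, j) · j, g(b · b · g(b, j, b) · h(c, b, b) · j · j, b · b · b · c · h(b, c, c) · j · j, g(g(b, c, c), b, b))), b, c) · j · j · j, b, j)
R3 matches:  uses g(b, c, c);  y := c · j
The extension variable absorbs all remaining arguments, so the whole application is rewritten.
Giving:  g(c · c · h(h(g(j, c, c) · h(b · b, j, b · b · c · j) · h(c, j, b) · j · j, b · b · g(g(b, j, j), b · c · j · j, c · c · j · j) · g(j, j, j) · j, g(b · b · g(b, j, b) · h(c, b, b) · j · j, b · b · b · c · h(b, c, c) · j · j, g(g(b, c, c), b, b))), b, c) · j · j · j, b, j)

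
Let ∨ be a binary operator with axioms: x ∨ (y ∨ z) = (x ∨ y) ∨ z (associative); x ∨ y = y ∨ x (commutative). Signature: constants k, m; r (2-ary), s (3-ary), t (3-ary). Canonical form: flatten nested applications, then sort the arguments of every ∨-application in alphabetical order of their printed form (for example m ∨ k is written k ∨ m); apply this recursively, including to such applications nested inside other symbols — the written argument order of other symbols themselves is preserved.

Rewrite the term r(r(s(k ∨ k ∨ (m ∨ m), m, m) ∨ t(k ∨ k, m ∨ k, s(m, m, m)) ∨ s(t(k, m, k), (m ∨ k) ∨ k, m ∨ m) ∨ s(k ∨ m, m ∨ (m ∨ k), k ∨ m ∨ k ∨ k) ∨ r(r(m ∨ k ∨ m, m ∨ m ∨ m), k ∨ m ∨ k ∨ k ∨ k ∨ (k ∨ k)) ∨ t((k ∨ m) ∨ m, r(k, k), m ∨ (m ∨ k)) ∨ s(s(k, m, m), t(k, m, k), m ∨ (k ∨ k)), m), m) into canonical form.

Focus inside:  s(k ∨ k ∨ (m ∨ m), m, m) ∨ t(k ∨ k, m ∨ k, s(m, m, m)) ∨ s(t(k, m, k), (m ∨ k) ∨ k, m ∨ m) ∨ s(k ∨ m, m ∨ (m ∨ k), k ∨ m ∨ k ∨ k) ∨ r(r(m ∨ k ∨ m, m ∨ m ∨ m), k ∨ m ∨ k ∨ k ∨ k ∨ (k ∨ k)) ∨ t((k ∨ m) ∨ m, r(k, k), m ∨ (m ∨ k)) ∨ s(s(k, m, m), t(k, m, k), m ∨ (k ∨ k))
Inside:  s(k ∨ k ∨ (m ∨ m), m, m)  →  s(k ∨ k ∨ m ∨ m, m, m)
Canonicalize subterm:  t(k ∨ k, m ∨ k, s(m, m, m))  →  t(k ∨ k, k ∨ m, s(m, m, m))
Canonicalize subterm:  s(t(k, m, k), (m ∨ k) ∨ k, m ∨ m)  →  s(t(k, m, k), k ∨ k ∨ m, m ∨ m)
Sort arguments:  r(r(k ∨ m ∨ m, m ∨ m ∨ m), k ∨ k ∨ k ∨ k ∨ k ∨ k ∨ m) ∨ s(k ∨ k ∨ m ∨ m, m, m) ∨ s(k ∨ m, k ∨ m ∨ m, k ∨ k ∨ k ∨ m) ∨ s(s(k, m, m), t(k, m, k), k ∨ k ∨ m) ∨ s(t(k, m, k), k ∨ k ∨ m, m ∨ m) ∨ t(k ∨ k, k ∨ m, s(m, m, m)) ∨ t(k ∨ m ∨ m, r(k, k), k ∨ m ∨ m)
Reassemble:  r(r(r(r(k ∨ m ∨ m, m ∨ m ∨ m), k ∨ k ∨ k ∨ k ∨ k ∨ k ∨ m) ∨ s(k ∨ k ∨ m ∨ m, m, m) ∨ s(k ∨ m, k ∨ m ∨ m, k ∨ k ∨ k ∨ m) ∨ s(s(k, m, m), t(k, m, k), k ∨ k ∨ m) ∨ s(t(k, m, k), k ∨ k ∨ m, m ∨ m) ∨ t(k ∨ k, k ∨ m, s(m, m, m)) ∨ t(k ∨ m ∨ m, r(k, k), k ∨ m ∨ m), m), m)

Answer: r(r(r(r(k ∨ m ∨ m, m ∨ m ∨ m), k ∨ k ∨ k ∨ k ∨ k ∨ k ∨ m) ∨ s(k ∨ k ∨ m ∨ m, m, m) ∨ s(k ∨ m, k ∨ m ∨ m, k ∨ k ∨ k ∨ m) ∨ s(s(k, m, m), t(k, m, k), k ∨ k ∨ m) ∨ s(t(k, m, k), k ∨ k ∨ m, m ∨ m) ∨ t(k ∨ k, k ∨ m, s(m, m, m)) ∨ t(k ∨ m ∨ m, r(k, k), k ∨ m ∨ m), m), m)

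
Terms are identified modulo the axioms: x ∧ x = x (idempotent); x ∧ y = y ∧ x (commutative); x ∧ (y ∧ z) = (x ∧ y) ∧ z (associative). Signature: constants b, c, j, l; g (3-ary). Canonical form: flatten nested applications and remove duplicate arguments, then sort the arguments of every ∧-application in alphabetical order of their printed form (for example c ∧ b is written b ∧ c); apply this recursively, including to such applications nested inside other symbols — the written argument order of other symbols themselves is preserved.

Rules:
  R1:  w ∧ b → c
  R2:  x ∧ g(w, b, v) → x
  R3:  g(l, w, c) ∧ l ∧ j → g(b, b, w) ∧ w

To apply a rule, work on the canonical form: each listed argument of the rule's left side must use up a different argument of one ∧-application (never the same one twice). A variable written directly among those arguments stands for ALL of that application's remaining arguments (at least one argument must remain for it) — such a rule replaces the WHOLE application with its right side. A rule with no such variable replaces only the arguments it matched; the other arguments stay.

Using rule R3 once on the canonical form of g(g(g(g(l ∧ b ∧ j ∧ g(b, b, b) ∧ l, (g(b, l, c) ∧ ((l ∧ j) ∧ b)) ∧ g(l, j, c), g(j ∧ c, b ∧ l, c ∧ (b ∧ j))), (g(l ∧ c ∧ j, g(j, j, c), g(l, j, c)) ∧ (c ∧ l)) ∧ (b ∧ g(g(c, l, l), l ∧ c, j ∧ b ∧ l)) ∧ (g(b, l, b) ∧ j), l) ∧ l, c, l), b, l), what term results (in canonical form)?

Answer: g(g(g(g(b ∧ g(b, b, b) ∧ j ∧ l, b ∧ g(b, b, j) ∧ g(b, l, c) ∧ j, g(c ∧ j, b ∧ l, b ∧ c ∧ j)), b ∧ c ∧ g(b, l, b) ∧ g(c ∧ j ∧ l, g(j, j, c), g(l, j, c)) ∧ g(g(c, l, l), c ∧ l, b ∧ j ∧ l) ∧ j ∧ l, l) ∧ l, c, l), b, l)

Derivation:
Canonical form:  g(g(g(g(b ∧ g(b, b, b) ∧ j ∧ l, b ∧ g(b, l, c) ∧ g(l, j, c) ∧ j ∧ l, g(c ∧ j, b ∧ l, b ∧ c ∧ j)), b ∧ c ∧ g(b, l, b) ∧ g(c ∧ j ∧ l, g(j, j, c), g(l, j, c)) ∧ g(g(c, l, l), c ∧ l, b ∧ j ∧ l) ∧ j ∧ l, l) ∧ l, c, l), b, l)
Apply R3:  consuming g(l, j, c), j, l;  w := j
Giving:  g(g(g(g(b ∧ g(b, b, b) ∧ j ∧ l, b ∧ g(b, b, j) ∧ g(b, l, c) ∧ j, g(c ∧ j, b ∧ l, b ∧ c ∧ j)), b ∧ c ∧ g(b, l, b) ∧ g(c ∧ j ∧ l, g(j, j, c), g(l, j, c)) ∧ g(g(c, l, l), c ∧ l, b ∧ j ∧ l) ∧ j ∧ l, l) ∧ l, c, l), b, l)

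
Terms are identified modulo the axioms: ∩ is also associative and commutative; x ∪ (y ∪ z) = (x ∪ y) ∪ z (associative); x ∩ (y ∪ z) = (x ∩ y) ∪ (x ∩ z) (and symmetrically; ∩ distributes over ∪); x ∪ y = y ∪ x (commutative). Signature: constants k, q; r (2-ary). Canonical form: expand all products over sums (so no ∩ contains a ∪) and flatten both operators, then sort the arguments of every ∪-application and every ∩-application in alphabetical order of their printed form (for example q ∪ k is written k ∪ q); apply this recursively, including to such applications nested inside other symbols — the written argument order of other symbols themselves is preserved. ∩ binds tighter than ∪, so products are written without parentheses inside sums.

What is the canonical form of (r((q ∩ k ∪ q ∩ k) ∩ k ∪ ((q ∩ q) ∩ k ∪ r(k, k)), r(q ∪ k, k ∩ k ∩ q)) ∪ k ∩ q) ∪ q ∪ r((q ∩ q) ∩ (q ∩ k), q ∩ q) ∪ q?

Expand products over sums:  r(k ∩ k ∩ q ∪ k ∩ k ∩ q ∪ k ∩ q ∩ q ∪ r(k, k), r(k ∪ q, k ∩ k ∩ q)) ∪ k ∩ q ∪ q ∪ r(k ∩ q ∩ q ∩ q, q ∩ q) ∪ q
Sort:  k ∩ q ∪ q ∪ q ∪ r(k ∩ k ∩ q ∪ k ∩ k ∩ q ∪ k ∩ q ∩ q ∪ r(k, k), r(k ∪ q, k ∩ k ∩ q)) ∪ r(k ∩ q ∩ q ∩ q, q ∩ q)

Answer: k ∩ q ∪ q ∪ q ∪ r(k ∩ k ∩ q ∪ k ∩ k ∩ q ∪ k ∩ q ∩ q ∪ r(k, k), r(k ∪ q, k ∩ k ∩ q)) ∪ r(k ∩ q ∩ q ∩ q, q ∩ q)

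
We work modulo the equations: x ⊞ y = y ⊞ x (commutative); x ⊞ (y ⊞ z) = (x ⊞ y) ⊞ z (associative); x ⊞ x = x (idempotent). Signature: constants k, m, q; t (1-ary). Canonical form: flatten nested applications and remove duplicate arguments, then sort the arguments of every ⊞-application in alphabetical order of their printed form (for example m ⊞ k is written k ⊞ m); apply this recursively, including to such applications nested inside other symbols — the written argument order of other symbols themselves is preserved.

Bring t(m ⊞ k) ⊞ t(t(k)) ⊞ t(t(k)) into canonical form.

Answer: t(k ⊞ m) ⊞ t(t(k))

Derivation:
Simplify inside:  t(m ⊞ k)  →  t(k ⊞ m)
Deduplicate:  drop duplicate t(t(k))
Sort:  t(k ⊞ m) ⊞ t(t(k))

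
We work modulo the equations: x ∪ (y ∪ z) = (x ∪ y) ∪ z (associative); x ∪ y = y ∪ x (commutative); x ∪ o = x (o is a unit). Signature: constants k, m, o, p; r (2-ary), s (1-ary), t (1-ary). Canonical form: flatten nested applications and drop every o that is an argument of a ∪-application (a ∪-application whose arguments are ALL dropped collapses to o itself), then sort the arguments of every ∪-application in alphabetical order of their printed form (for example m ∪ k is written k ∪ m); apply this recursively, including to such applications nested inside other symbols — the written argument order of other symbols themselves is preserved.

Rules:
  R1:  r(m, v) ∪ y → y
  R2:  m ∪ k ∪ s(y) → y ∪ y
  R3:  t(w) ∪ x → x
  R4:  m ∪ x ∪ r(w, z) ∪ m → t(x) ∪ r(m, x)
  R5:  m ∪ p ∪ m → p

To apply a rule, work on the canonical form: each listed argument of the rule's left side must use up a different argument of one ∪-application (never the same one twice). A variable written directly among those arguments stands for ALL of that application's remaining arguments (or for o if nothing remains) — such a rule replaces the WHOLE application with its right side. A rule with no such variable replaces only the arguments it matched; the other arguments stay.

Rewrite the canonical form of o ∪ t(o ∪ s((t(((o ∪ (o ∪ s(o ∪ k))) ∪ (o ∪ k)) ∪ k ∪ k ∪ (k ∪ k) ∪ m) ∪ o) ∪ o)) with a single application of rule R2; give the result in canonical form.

Canonical form:  t(s(t(k ∪ k ∪ k ∪ k ∪ k ∪ m ∪ s(k))))
R2 matches:  uses k, m, s(k);  y := k
Result:  t(s(t(k ∪ k ∪ k ∪ k ∪ k ∪ k)))

Answer: t(s(t(k ∪ k ∪ k ∪ k ∪ k ∪ k)))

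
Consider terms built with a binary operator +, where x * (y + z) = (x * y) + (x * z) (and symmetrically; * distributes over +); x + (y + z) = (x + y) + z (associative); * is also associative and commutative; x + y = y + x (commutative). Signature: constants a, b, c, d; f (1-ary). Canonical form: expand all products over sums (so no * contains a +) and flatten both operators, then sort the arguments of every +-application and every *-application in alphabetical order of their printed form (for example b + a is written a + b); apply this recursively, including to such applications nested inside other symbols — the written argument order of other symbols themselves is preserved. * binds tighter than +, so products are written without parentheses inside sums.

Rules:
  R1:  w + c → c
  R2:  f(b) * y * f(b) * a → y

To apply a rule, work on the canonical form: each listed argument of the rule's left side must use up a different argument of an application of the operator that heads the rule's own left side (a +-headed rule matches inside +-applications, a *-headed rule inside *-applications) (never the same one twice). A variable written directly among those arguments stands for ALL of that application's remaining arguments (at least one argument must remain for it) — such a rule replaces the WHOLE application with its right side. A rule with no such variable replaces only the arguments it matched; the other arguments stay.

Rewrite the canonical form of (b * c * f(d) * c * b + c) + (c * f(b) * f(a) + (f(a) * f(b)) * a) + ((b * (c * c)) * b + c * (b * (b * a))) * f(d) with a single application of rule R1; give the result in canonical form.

Canonical form:  a * b * b * c * f(d) + a * f(a) * f(b) + b * b * c * c * f(d) + b * b * c * c * f(d) + c + c * f(a) * f(b)
Apply R1:  consuming c;  w := a * b * b * c * f(d) + a * f(a) * f(b) + b * b * c * c * f(d) + b * b * c * c * f(d) + c * f(a) * f(b)
The extension variable absorbs all remaining arguments, so the whole application is rewritten.
New term:  c

Answer: c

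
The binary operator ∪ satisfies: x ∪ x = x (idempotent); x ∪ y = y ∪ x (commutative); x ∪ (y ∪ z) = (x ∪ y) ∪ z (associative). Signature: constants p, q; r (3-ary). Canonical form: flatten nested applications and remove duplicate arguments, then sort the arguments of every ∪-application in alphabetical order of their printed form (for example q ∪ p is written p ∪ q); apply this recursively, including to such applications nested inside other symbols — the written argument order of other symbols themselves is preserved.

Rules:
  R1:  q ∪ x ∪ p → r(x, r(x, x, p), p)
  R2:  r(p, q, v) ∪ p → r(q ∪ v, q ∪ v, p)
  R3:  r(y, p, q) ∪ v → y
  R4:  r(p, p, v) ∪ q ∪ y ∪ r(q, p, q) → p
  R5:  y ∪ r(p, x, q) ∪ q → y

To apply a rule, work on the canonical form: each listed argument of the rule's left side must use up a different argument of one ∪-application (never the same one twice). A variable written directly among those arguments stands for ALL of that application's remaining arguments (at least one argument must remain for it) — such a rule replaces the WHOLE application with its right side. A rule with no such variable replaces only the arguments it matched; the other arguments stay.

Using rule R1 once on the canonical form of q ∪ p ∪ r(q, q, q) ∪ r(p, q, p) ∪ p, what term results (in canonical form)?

Canonical form:  p ∪ q ∪ r(p, q, p) ∪ r(q, q, q)
Match R1:  consume p, q;  x := r(p, q, p) ∪ r(q, q, q)
Every leftover argument binds to the variable; the entire application is replaced.
Result:  r(r(p, q, p) ∪ r(q, q, q), r(r(p, q, p) ∪ r(q, q, q), r(p, q, p) ∪ r(q, q, q), p), p)

Answer: r(r(p, q, p) ∪ r(q, q, q), r(r(p, q, p) ∪ r(q, q, q), r(p, q, p) ∪ r(q, q, q), p), p)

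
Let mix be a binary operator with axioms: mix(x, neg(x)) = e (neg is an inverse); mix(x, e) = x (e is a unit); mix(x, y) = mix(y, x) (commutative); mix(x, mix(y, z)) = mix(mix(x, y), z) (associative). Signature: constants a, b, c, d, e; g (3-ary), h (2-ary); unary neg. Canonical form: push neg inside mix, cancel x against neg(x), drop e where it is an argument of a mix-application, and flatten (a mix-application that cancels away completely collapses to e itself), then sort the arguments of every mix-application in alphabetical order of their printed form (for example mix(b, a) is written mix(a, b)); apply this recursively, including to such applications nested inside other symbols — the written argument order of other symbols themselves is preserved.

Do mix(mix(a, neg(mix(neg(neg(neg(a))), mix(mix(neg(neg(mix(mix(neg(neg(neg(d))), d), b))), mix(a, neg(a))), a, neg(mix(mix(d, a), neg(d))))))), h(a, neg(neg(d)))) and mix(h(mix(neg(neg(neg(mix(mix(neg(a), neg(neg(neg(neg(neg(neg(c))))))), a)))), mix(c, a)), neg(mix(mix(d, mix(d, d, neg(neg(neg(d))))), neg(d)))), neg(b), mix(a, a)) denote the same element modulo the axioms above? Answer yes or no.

Answer: no — mix(a, a, h(a, d), neg(b)) vs mix(a, a, h(a, neg(d)), neg(b))

Derivation:
Left:  mix(mix(a, neg(mix(neg(neg(neg(a))), mix(mix(neg(neg(mix(mix(neg(neg(neg(d))), d), b))), mix(a, neg(a))), a, neg(mix(mix(d, a), neg(d))))))), h(a, neg(neg(d))))
  Push neg inside:  distribute neg over mix and collapse double neg
  Inverses cancel:  d cancels
  Collect:  mix(a, a, neg(b), h(a, d))
  Order the arguments:  mix(a, a, h(a, d), neg(b))
Right:  mix(h(mix(neg(neg(neg(mix(mix(neg(a), neg(neg(neg(neg(neg(neg(c))))))), a)))), mix(c, a)), neg(mix(mix(d, mix(d, d, neg(neg(neg(d))))), neg(d)))), neg(b), mix(a, a))
  Push neg inside:  distribute neg over mix and collapse double neg
  Collect:  mix(h(a, neg(d)), neg(b), a, a)
  Order the arguments:  mix(a, a, h(a, neg(d)), neg(b))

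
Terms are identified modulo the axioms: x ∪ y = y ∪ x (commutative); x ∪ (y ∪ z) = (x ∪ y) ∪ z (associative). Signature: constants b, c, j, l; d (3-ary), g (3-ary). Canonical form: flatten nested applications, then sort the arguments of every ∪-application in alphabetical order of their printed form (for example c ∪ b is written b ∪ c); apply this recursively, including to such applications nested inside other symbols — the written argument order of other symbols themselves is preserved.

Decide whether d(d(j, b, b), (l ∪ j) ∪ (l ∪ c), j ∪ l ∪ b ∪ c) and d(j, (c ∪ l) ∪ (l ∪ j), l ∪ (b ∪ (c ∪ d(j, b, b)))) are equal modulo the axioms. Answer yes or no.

Left:  d(d(j, b, b), (l ∪ j) ∪ (l ∪ c), j ∪ l ∪ b ∪ c)
  Focus inside:  (l ∪ j) ∪ (l ∪ c)
  Flatten:  l ∪ j ∪ l ∪ c
  Sort arguments:  c ∪ j ∪ l ∪ l
  Rebuild:  d(d(j, b, b), c ∪ j ∪ l ∪ l, b ∪ c ∪ j ∪ l)
Right:  d(j, (c ∪ l) ∪ (l ∪ j), l ∪ (b ∪ (c ∪ d(j, b, b))))
  Descend into:  l ∪ (b ∪ (c ∪ d(j, b, b)))
  Flatten:  l ∪ b ∪ c ∪ d(j, b, b)
  Sort:  b ∪ c ∪ d(j, b, b) ∪ l
  Rebuild:  d(j, c ∪ j ∪ l ∪ l, b ∪ c ∪ d(j, b, b) ∪ l)

Answer: no — d(d(j, b, b), c ∪ j ∪ l ∪ l, b ∪ c ∪ j ∪ l) vs d(j, c ∪ j ∪ l ∪ l, b ∪ c ∪ d(j, b, b) ∪ l)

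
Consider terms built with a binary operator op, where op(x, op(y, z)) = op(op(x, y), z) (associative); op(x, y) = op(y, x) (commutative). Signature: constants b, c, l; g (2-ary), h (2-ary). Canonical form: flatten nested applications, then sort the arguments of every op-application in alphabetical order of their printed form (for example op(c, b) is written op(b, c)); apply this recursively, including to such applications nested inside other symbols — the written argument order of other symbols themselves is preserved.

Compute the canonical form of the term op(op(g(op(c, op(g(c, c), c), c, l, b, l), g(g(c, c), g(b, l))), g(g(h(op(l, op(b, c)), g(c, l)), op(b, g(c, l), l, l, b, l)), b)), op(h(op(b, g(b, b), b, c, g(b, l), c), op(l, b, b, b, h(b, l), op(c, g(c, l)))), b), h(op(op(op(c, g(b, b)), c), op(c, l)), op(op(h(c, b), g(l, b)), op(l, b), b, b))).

Answer: op(b, g(g(h(op(b, c, l), g(c, l)), op(b, b, g(c, l), l, l, l)), b), g(op(b, c, c, c, g(c, c), l, l), g(g(c, c), g(b, l))), h(op(b, b, c, c, g(b, b), g(b, l)), op(b, b, b, c, g(c, l), h(b, l), l)), h(op(c, c, c, g(b, b), l), op(b, b, b, g(l, b), h(c, b), l)))

Derivation:
Merge nested applications:  op(g(op(c, op(g(c, c), c), c, l, b, l), g(g(c, c), g(b, l))), g(g(h(op(l, op(b, c)), g(c, l)), op(b, g(c, l), l, l, b, l)), b), h(op(b, g(b, b), b, c, g(b, l), c), op(l, b, b, b, h(b, l), op(c, g(c, l)))), b, h(op(op(op(c, g(b, b)), c), op(c, l)), op(op(h(c, b), g(l, b)), op(l, b), b, b)))
Canonicalize subterm:  g(op(c, op(g(c, c), c), c, l, b, l), g(g(c, c), g(b, l)))  →  g(op(b, c, c, c, g(c, c), l, l), g(g(c, c), g(b, l)))
Inside:  g(g(h(op(l, op(b, c)), g(c, l)), op(b, g(c, l), l, l, b, l)), b)  →  g(g(h(op(b, c, l), g(c, l)), op(b, b, g(c, l), l, l, l)), b)
Canonicalize subterm:  h(op(b, g(b, b), b, c, g(b, l), c), op(l, b, b, b, h(b, l), op(c, g(c, l))))  →  h(op(b, b, c, c, g(b, b), g(b, l)), op(b, b, b, c, g(c, l), h(b, l), l))
Order the arguments:  op(b, g(g(h(op(b, c, l), g(c, l)), op(b, b, g(c, l), l, l, l)), b), g(op(b, c, c, c, g(c, c), l, l), g(g(c, c), g(b, l))), h(op(b, b, c, c, g(b, b), g(b, l)), op(b, b, b, c, g(c, l), h(b, l), l)), h(op(c, c, c, g(b, b), l), op(b, b, b, g(l, b), h(c, b), l)))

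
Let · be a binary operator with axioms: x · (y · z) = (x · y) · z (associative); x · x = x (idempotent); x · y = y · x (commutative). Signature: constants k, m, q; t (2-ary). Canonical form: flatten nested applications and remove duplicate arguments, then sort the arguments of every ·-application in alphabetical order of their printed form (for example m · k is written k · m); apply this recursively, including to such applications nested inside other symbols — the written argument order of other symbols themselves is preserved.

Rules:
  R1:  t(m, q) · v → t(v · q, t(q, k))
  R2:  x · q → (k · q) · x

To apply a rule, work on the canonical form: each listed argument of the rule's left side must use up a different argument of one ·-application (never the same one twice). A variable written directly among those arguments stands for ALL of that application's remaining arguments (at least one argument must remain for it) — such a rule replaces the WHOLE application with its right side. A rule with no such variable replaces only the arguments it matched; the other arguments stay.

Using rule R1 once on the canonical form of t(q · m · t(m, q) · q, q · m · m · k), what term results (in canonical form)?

Canonical form:  t(m · q · t(m, q), k · m · q)
R1 matches:  uses t(m, q);  v := m · q
The extension variable absorbs all remaining arguments, so the whole application is rewritten.
Result:  t(t(m · q, t(q, k)), k · m · q)

Answer: t(t(m · q, t(q, k)), k · m · q)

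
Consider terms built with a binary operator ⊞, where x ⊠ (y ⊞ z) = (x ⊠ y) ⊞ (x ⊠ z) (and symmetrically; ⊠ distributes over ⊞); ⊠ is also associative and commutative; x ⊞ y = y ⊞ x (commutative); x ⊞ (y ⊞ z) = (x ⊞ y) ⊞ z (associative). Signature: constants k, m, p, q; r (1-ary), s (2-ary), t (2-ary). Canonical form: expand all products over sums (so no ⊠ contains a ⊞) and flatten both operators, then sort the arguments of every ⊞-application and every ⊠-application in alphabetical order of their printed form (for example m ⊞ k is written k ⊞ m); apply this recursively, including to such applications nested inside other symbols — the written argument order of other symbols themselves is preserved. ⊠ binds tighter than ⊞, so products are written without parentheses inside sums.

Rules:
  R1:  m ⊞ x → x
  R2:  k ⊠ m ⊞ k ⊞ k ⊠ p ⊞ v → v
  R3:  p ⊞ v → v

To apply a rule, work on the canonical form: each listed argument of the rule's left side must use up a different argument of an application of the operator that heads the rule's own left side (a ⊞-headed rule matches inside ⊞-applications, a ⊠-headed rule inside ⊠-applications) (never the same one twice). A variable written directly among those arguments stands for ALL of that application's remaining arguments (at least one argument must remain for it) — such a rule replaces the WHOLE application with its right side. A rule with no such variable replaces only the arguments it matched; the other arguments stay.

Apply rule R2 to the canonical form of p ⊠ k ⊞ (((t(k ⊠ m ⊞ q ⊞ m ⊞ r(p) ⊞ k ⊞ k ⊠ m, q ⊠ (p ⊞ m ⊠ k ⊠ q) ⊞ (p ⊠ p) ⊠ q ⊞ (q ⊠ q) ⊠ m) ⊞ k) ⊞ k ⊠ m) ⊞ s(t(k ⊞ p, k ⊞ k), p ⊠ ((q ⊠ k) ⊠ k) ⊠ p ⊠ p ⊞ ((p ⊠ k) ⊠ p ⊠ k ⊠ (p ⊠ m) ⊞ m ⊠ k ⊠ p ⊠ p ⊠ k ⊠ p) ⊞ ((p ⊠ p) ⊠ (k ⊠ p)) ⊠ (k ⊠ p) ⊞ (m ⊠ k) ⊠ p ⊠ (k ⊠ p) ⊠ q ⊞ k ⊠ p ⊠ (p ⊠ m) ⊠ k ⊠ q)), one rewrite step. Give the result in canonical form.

Answer: s(t(k ⊞ p, k ⊞ k), k ⊠ k ⊠ m ⊠ p ⊠ p ⊠ p ⊞ k ⊠ k ⊠ m ⊠ p ⊠ p ⊠ p ⊞ k ⊠ k ⊠ m ⊠ p ⊠ p ⊠ q ⊞ k ⊠ k ⊠ m ⊠ p ⊠ p ⊠ q ⊞ k ⊠ k ⊠ p ⊠ p ⊠ p ⊠ p ⊞ k ⊠ k ⊠ p ⊠ p ⊠ p ⊠ q) ⊞ t(k ⊞ k ⊠ m ⊞ k ⊠ m ⊞ m ⊞ q ⊞ r(p), k ⊠ m ⊠ q ⊠ q ⊞ m ⊠ q ⊠ q ⊞ p ⊠ p ⊠ q ⊞ p ⊠ q)

Derivation:
Canonical form:  k ⊞ k ⊠ m ⊞ k ⊠ p ⊞ s(t(k ⊞ p, k ⊞ k), k ⊠ k ⊠ m ⊠ p ⊠ p ⊠ p ⊞ k ⊠ k ⊠ m ⊠ p ⊠ p ⊠ p ⊞ k ⊠ k ⊠ m ⊠ p ⊠ p ⊠ q ⊞ k ⊠ k ⊠ m ⊠ p ⊠ p ⊠ q ⊞ k ⊠ k ⊠ p ⊠ p ⊠ p ⊠ p ⊞ k ⊠ k ⊠ p ⊠ p ⊠ p ⊠ q) ⊞ t(k ⊞ k ⊠ m ⊞ k ⊠ m ⊞ m ⊞ q ⊞ r(p), k ⊠ m ⊠ q ⊠ q ⊞ m ⊠ q ⊠ q ⊞ p ⊠ p ⊠ q ⊞ p ⊠ q)
Apply R2:  consuming k, k ⊠ m, k ⊠ p;  v := s(t(k ⊞ p, k ⊞ k), k ⊠ k ⊠ m ⊠ p ⊠ p ⊠ p ⊞ k ⊠ k ⊠ m ⊠ p ⊠ p ⊠ p ⊞ k ⊠ k ⊠ m ⊠ p ⊠ p ⊠ q ⊞ k ⊠ k ⊠ m ⊠ p ⊠ p ⊠ q ⊞ k ⊠ k ⊠ p ⊠ p ⊠ p ⊠ p ⊞ k ⊠ k ⊠ p ⊠ p ⊠ p ⊠ q) ⊞ t(k ⊞ k ⊠ m ⊞ k ⊠ m ⊞ m ⊞ q ⊞ r(p), k ⊠ m ⊠ q ⊠ q ⊞ m ⊠ q ⊠ q ⊞ p ⊠ p ⊠ q ⊞ p ⊠ q)
The extension variable absorbs all remaining arguments, so the whole application is rewritten.
New term:  s(t(k ⊞ p, k ⊞ k), k ⊠ k ⊠ m ⊠ p ⊠ p ⊠ p ⊞ k ⊠ k ⊠ m ⊠ p ⊠ p ⊠ p ⊞ k ⊠ k ⊠ m ⊠ p ⊠ p ⊠ q ⊞ k ⊠ k ⊠ m ⊠ p ⊠ p ⊠ q ⊞ k ⊠ k ⊠ p ⊠ p ⊠ p ⊠ p ⊞ k ⊠ k ⊠ p ⊠ p ⊠ p ⊠ q) ⊞ t(k ⊞ k ⊠ m ⊞ k ⊠ m ⊞ m ⊞ q ⊞ r(p), k ⊠ m ⊠ q ⊠ q ⊞ m ⊠ q ⊠ q ⊞ p ⊠ p ⊠ q ⊞ p ⊠ q)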